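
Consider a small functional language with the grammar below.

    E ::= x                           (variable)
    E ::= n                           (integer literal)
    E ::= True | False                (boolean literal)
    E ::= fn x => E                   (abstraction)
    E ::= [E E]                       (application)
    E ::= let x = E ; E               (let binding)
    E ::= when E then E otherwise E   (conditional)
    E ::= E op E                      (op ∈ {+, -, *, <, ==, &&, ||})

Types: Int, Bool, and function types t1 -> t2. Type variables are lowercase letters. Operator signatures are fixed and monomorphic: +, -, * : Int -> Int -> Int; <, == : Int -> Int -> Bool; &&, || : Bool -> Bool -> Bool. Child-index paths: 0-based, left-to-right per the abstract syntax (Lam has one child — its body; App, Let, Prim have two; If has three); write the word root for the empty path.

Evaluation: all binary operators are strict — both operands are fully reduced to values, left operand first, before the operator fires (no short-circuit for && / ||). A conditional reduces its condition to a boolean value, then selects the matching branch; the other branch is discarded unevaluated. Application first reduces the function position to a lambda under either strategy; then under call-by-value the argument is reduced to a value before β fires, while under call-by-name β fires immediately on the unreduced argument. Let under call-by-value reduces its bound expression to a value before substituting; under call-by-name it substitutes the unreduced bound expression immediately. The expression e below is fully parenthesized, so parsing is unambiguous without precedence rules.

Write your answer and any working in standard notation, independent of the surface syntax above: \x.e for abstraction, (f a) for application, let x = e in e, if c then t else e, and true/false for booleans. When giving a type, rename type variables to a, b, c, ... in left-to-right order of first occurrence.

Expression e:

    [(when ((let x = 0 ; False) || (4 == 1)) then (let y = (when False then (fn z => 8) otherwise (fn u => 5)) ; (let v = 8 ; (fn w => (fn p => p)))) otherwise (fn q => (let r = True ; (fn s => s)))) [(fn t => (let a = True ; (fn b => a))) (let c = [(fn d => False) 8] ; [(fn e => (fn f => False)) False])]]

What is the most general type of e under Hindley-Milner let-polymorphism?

Answer: a -> a

Trace:
let x : Int
  unify Bool ~ Bool
  unify Int ~ Int
  unify Int ~ Int
  unify Bool ~ Bool
  unify Bool ~ Bool
  unify Bool ~ Bool
\z._ : a -> Int
\u._ : b -> Int
  unify a -> Int ~ b -> Int
  unify a ~ b
  unify Int ~ Int
let y : forall. b -> Int
let v : Int
p : d
\p._ : d -> d
\w._ : c -> d -> d
let r : Bool
s : f
\s._ : f -> f
\q._ : e -> f -> f
  unify c -> d -> d ~ e -> f -> f
  unify c ~ e
  unify d -> d ~ f -> f
  unify d ~ f
  unify f ~ f
let a : Bool
a : Bool
\b._ : h -> Bool
\t._ : g -> h -> Bool
\d._ : i -> Bool
  unify i -> Bool ~ Int -> j
  unify i ~ Int
  unify Bool ~ j
_ _ : Bool
let c : Bool
\f._ : l -> Bool
\e._ : k -> l -> Bool
  unify k -> l -> Bool ~ Bool -> m
  unify k ~ Bool
  unify l -> Bool ~ m
_ _ : l -> Bool
  unify g -> h -> Bool ~ (l -> Bool) -> n
  unify g ~ l -> Bool
  unify h -> Bool ~ n
_ _ : h -> Bool
  unify e -> f -> f ~ (h -> Bool) -> o
  unify e ~ h -> Bool
  unify f -> f ~ o
_ _ : f -> f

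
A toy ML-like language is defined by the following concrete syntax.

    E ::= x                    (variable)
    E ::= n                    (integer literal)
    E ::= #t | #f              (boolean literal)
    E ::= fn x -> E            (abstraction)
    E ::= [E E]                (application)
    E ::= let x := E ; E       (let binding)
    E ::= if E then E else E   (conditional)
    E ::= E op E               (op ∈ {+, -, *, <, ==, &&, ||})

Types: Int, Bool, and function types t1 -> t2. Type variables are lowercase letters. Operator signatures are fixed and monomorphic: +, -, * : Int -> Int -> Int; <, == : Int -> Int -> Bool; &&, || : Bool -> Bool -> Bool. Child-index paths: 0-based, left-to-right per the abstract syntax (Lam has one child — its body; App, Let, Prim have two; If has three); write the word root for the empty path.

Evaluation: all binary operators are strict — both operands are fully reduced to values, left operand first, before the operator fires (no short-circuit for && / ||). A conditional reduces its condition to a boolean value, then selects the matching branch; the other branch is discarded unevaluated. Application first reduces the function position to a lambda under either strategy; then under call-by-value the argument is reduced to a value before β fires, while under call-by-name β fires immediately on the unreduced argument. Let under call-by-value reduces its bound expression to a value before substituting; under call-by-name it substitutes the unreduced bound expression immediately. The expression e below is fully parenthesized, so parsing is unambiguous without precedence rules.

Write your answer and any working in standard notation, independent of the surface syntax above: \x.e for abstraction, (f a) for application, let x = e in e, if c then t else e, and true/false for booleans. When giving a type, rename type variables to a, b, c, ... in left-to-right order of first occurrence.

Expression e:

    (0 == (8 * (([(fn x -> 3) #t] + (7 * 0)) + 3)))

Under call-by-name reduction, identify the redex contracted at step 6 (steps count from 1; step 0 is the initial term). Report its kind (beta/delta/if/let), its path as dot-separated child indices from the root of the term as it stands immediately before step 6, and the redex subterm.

Answer: delta at root : (0 == 48)

Trace:
step 0: (0 == (8 * ((((\x.3) true) + (7 * 0)) + 3)))
step 1: [beta@1.1.0.0] (0 == (8 * ((3 + (7 * 0)) + 3)))
step 2: [delta@1.1.0.1] (0 == (8 * ((3 + 0) + 3)))
step 3: [delta@1.1.0] (0 == (8 * (3 + 3)))
step 4: [delta@1.1] (0 == (8 * 6))
step 5: [delta@1] (0 == 48)
step 6: [delta@root] false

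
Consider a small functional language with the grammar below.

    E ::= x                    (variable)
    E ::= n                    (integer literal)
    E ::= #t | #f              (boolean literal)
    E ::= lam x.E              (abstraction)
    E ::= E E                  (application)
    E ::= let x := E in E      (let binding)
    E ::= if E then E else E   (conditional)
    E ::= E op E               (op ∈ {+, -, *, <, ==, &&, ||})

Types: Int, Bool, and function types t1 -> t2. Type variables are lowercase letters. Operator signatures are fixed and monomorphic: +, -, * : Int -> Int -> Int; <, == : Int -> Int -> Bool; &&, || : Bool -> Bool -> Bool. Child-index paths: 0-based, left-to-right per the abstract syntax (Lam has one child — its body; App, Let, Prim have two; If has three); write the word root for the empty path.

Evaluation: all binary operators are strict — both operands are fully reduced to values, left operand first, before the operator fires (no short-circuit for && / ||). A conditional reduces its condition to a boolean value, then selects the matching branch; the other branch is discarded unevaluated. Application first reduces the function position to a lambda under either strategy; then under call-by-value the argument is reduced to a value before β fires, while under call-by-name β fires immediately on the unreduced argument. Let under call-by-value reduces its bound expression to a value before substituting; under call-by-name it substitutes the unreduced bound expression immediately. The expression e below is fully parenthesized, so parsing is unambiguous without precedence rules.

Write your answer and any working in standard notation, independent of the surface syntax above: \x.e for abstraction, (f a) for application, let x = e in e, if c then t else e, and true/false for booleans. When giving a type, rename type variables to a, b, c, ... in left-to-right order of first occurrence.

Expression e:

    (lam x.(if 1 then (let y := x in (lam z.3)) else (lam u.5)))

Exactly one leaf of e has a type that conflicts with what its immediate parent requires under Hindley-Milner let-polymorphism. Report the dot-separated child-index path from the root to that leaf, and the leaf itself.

Derivation:
  unify Int ~ Bool
  FAIL: mismatch Int ~ Bool

Answer: 0.0 : 1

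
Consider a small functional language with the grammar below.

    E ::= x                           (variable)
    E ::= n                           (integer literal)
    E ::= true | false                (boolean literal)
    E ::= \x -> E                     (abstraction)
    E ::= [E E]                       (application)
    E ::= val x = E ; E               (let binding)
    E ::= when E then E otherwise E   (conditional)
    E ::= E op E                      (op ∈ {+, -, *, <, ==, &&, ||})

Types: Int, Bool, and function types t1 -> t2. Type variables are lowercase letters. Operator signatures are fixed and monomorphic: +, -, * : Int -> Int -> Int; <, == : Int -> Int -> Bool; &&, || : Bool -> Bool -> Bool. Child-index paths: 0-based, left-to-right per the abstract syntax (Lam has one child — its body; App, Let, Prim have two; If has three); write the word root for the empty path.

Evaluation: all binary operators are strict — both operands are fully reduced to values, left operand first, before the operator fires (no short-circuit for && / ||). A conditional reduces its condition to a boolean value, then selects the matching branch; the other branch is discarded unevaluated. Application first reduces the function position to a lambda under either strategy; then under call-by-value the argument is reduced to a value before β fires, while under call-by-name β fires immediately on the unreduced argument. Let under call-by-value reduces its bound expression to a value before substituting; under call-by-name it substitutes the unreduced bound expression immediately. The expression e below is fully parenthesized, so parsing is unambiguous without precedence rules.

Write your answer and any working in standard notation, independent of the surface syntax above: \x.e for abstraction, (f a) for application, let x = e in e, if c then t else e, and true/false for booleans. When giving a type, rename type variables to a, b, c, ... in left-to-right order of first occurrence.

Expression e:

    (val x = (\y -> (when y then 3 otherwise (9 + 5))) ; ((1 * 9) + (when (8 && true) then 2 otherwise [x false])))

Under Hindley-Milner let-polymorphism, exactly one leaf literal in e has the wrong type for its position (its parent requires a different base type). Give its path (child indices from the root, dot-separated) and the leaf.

Answer: 1.1.0.0 : 8

Working:
y : a
  unify a ~ Bool
  unify Int ~ Int
  unify Int ~ Int
  unify Int ~ Int
\y._ : Bool -> Int
let x : Bool -> Int
  unify Int ~ Int
  unify Int ~ Int
  unify Int ~ Int
  unify Int ~ Bool
  FAIL: mismatch Int ~ Bool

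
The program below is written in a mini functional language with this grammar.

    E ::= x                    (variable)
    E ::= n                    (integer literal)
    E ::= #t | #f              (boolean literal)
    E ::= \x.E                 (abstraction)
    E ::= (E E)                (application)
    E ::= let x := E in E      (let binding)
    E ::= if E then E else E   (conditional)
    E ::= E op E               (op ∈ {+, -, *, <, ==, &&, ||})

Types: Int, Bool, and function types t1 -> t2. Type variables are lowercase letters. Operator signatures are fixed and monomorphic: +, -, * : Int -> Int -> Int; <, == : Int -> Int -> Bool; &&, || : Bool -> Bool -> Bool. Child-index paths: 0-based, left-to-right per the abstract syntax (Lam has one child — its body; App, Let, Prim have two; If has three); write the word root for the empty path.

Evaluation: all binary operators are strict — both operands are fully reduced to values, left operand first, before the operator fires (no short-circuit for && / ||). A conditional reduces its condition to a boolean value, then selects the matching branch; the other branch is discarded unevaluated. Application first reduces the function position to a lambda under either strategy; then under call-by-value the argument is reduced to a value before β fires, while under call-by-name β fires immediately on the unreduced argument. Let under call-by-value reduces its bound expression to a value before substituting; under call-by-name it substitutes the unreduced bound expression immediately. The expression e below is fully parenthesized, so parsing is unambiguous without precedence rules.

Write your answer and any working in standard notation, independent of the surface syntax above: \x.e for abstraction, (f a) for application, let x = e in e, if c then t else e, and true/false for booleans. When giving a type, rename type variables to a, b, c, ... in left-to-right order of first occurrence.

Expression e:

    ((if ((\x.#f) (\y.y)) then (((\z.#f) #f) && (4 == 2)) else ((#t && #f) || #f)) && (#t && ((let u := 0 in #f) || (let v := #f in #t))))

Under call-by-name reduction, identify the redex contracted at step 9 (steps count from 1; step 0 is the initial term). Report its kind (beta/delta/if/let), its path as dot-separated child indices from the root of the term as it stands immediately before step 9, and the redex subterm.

Answer: delta at root : (false && true)

Working:
step 0: ((if ((\x.false) (\y.y)) then (((\z.false) false) && (4 == 2)) else ((true && false) || false)) && (true && ((let u = 0 in false) || (let v = false in true))))
step 1: [beta@0.0] ((if false then (((\z.false) false) && (4 == 2)) else ((true && false) || false)) && (true && ((let u = 0 in false) || (let v = false in true))))
step 2: [if@0] (((true && false) || false) && (true && ((let u = 0 in false) || (let v = false in true))))
step 3: [delta@0.0] ((false || false) && (true && ((let u = 0 in false) || (let v = false in true))))
step 4: [delta@0] (false && (true && ((let u = 0 in false) || (let v = false in true))))
step 5: [let@1.1.0] (false && (true && (false || (let v = false in true))))
step 6: [let@1.1.1] (false && (true && (false || true)))
step 7: [delta@1.1] (false && (true && true))
step 8: [delta@1] (false && true)
step 9: [delta@root] false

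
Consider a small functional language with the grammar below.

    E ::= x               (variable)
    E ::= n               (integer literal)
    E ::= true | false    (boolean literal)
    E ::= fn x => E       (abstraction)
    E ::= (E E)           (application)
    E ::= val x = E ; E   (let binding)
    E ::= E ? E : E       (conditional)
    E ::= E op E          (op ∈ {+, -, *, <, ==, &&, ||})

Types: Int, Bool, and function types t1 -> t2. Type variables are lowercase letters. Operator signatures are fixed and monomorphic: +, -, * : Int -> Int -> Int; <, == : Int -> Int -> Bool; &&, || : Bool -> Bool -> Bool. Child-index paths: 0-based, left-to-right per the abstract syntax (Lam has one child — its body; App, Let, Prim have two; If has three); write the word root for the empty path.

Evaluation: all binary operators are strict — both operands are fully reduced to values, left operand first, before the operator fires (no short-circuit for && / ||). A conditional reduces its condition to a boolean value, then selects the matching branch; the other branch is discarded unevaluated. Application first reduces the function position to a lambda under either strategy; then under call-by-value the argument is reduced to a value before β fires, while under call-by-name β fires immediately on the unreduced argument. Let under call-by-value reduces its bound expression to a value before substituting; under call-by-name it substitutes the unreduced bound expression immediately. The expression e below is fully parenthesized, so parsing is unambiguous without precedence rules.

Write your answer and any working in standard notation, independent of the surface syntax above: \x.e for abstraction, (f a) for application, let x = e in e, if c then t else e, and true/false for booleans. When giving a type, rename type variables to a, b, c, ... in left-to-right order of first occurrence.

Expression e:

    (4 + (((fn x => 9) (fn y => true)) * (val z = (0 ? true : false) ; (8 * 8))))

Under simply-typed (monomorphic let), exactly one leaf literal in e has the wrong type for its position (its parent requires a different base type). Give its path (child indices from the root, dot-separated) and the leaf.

Working:
  unify Int ~ Int
\x._ : a -> Int
\y._ : b -> Bool
  unify a -> Int ~ (b -> Bool) -> c
  unify a ~ b -> Bool
  unify Int ~ c
_ _ : Int
  unify Int ~ Int
  unify Int ~ Bool
  FAIL: mismatch Int ~ Bool

Answer: 1.1.0.0 : 0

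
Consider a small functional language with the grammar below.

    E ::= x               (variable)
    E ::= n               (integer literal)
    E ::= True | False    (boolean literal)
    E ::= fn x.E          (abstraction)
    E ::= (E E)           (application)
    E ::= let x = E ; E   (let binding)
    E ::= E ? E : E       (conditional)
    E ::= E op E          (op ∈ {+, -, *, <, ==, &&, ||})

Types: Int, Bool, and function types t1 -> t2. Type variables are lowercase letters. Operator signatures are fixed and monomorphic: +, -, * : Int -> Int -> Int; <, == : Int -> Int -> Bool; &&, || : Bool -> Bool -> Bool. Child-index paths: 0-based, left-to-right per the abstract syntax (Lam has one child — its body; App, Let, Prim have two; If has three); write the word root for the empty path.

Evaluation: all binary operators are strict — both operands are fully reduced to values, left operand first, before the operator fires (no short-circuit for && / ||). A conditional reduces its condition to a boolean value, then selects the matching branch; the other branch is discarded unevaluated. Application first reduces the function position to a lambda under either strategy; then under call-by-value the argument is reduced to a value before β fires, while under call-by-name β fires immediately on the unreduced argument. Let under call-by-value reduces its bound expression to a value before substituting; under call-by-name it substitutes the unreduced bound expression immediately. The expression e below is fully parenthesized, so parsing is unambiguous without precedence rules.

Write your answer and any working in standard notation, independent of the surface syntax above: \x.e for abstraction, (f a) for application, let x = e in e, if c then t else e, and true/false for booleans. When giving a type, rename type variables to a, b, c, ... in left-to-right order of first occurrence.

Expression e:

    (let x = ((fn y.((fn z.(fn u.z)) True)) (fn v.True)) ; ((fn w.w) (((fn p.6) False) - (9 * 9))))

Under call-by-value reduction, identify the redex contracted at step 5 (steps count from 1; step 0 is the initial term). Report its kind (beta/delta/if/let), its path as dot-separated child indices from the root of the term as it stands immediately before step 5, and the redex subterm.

Answer: delta at 1.1 : (9 * 9)

Derivation:
step 0: (let x = ((\y.((\z.(\u.z)) true)) (\v.true)) in ((\w.w) (((\p.6) false) - (9 * 9))))
step 1: [beta@0] (let x = ((\z.(\u.z)) true) in ((\w.w) (((\p.6) false) - (9 * 9))))
step 2: [beta@0] (let x = (\u.true) in ((\w.w) (((\p.6) false) - (9 * 9))))
step 3: [let@root] ((\w.w) (((\p.6) false) - (9 * 9)))
step 4: [beta@1.0] ((\w.w) (6 - (9 * 9)))
step 5: [delta@1.1] ((\w.w) (6 - 81))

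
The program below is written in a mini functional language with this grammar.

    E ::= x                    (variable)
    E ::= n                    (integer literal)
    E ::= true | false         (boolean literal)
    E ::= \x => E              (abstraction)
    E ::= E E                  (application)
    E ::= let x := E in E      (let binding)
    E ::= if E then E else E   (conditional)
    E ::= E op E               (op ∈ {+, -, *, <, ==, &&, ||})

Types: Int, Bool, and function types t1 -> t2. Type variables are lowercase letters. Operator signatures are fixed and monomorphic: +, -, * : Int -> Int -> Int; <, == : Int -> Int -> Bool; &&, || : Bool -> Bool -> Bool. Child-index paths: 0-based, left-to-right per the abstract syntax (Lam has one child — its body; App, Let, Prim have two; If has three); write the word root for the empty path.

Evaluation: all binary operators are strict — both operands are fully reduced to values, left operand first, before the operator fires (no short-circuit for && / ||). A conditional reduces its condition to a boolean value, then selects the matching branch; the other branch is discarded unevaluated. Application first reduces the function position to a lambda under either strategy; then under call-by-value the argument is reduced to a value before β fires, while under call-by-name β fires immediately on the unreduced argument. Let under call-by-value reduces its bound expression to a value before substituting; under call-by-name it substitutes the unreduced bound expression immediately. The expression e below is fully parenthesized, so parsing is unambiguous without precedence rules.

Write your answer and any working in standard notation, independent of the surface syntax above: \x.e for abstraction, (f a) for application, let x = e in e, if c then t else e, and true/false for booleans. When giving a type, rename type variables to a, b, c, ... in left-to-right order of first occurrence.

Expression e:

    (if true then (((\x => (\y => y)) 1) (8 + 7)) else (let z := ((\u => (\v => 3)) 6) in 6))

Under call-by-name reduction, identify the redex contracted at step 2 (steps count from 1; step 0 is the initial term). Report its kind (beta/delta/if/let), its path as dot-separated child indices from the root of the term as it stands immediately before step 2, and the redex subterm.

Answer: beta at 0 : ((\x.(\y.y)) 1)

Working:
step 0: (if true then (((\x.(\y.y)) 1) (8 + 7)) else (let z = ((\u.(\v.3)) 6) in 6))
step 1: [if@root] (((\x.(\y.y)) 1) (8 + 7))
step 2: [beta@0] ((\y.y) (8 + 7))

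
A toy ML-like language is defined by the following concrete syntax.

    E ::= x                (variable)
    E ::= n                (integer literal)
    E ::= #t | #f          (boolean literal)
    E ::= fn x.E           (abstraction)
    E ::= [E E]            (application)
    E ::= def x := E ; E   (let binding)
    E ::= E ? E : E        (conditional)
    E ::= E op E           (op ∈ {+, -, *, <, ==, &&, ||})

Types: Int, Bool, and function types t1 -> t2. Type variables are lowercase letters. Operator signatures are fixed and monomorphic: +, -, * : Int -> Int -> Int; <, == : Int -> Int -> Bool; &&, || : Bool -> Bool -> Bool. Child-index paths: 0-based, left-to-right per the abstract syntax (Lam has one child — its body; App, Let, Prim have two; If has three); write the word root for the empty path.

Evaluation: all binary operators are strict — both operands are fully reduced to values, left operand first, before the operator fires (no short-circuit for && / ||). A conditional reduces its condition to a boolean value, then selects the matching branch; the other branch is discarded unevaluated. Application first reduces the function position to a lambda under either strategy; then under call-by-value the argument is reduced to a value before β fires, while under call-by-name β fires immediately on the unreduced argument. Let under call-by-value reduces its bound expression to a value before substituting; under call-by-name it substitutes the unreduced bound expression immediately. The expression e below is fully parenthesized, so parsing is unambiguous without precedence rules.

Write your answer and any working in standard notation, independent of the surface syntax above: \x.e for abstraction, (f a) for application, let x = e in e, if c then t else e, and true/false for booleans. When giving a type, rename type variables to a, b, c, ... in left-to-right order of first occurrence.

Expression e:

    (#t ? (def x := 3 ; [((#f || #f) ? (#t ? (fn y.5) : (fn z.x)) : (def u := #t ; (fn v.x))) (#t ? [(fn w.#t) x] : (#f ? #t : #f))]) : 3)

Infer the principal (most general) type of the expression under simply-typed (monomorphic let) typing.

Answer: Int

Trace:
  unify Bool ~ Bool
let x : Int
  unify Bool ~ Bool
  unify Bool ~ Bool
  unify Bool ~ Bool
  unify Bool ~ Bool
\y._ : a -> Int
x : Int
\z._ : b -> Int
  unify a -> Int ~ b -> Int
  unify a ~ b
  unify Int ~ Int
let u : Bool
x : Int
\v._ : c -> Int
  unify b -> Int ~ c -> Int
  unify b ~ c
  unify Int ~ Int
  unify Bool ~ Bool
\w._ : d -> Bool
x : Int
  unify d -> Bool ~ Int -> e
  unify d ~ Int
  unify Bool ~ e
_ _ : Bool
  unify Bool ~ Bool
  unify Bool ~ Bool
  unify Bool ~ Bool
  unify c -> Int ~ Bool -> f
  unify c ~ Bool
  unify Int ~ f
_ _ : Int
  unify Int ~ Int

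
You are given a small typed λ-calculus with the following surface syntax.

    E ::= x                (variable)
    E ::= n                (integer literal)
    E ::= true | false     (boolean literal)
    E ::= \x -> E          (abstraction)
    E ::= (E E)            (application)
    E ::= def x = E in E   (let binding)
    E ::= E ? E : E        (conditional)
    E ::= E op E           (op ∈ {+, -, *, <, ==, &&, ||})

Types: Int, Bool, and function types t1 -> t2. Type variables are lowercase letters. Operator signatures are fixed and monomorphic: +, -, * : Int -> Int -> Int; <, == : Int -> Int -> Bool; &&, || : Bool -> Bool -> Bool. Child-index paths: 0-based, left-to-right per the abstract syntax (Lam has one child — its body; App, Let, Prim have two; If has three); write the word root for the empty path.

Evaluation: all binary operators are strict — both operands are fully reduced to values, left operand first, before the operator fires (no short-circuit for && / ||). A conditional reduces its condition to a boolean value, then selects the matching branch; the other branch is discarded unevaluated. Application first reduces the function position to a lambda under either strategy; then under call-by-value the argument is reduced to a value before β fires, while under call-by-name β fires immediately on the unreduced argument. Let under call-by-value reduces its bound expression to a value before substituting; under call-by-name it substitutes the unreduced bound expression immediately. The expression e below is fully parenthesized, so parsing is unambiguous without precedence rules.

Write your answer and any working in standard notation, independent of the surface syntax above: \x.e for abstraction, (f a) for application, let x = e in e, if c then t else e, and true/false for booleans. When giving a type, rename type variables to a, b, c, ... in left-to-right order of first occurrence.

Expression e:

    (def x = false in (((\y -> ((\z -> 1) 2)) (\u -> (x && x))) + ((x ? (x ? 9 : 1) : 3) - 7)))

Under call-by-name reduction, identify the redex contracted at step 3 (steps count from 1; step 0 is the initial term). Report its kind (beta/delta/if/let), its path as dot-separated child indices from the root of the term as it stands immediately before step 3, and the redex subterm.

Answer: beta at 0 : ((\z.1) 2)

Derivation:
step 0: (let x = false in (((\y.((\z.1) 2)) (\u.(x && x))) + ((if x then (if x then 9 else 1) else 3) - 7)))
step 1: [let@root] (((\y.((\z.1) 2)) (\u.(false && false))) + ((if false then (if false then 9 else 1) else 3) - 7))
step 2: [beta@0] (((\z.1) 2) + ((if false then (if false then 9 else 1) else 3) - 7))
step 3: [beta@0] (1 + ((if false then (if false then 9 else 1) else 3) - 7))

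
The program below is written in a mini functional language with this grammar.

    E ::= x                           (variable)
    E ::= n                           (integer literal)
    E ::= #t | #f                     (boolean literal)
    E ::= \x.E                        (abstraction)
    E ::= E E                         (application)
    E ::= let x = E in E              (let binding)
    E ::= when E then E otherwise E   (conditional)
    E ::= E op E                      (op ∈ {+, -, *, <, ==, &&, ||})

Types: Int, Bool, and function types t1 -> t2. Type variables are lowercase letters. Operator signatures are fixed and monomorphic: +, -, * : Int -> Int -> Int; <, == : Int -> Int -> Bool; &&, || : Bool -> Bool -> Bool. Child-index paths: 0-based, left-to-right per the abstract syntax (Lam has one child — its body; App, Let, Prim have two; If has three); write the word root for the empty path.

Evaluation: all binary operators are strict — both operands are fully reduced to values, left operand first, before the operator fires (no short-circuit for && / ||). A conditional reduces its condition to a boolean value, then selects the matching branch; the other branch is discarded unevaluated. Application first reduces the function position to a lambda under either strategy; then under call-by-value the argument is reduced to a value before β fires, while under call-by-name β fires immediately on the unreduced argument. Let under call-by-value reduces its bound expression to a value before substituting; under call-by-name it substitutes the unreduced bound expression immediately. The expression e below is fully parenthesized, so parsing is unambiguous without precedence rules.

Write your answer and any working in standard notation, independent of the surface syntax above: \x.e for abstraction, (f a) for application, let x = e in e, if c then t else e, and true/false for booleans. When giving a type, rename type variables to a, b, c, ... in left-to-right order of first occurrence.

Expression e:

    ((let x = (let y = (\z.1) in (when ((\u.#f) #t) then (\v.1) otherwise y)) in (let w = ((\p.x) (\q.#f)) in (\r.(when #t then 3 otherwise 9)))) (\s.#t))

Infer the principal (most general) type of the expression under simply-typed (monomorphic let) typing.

Working:
\z._ : a -> Int
let y : a -> Int
\u._ : b -> Bool
  unify b -> Bool ~ Bool -> c
  unify b ~ Bool
  unify Bool ~ c
_ _ : Bool
  unify Bool ~ Bool
\v._ : d -> Int
y : a -> Int
  unify d -> Int ~ a -> Int
  unify d ~ a
  unify Int ~ Int
let x : a -> Int
x : a -> Int
\p._ : e -> a -> Int
\q._ : f -> Bool
  unify e -> a -> Int ~ (f -> Bool) -> g
  unify e ~ f -> Bool
  unify a -> Int ~ g
_ _ : a -> Int
let w : a -> Int
  unify Bool ~ Bool
  unify Int ~ Int
\r._ : h -> Int
\s._ : i -> Bool
  unify h -> Int ~ (i -> Bool) -> j
  unify h ~ i -> Bool
  unify Int ~ j
_ _ : Int

Answer: Int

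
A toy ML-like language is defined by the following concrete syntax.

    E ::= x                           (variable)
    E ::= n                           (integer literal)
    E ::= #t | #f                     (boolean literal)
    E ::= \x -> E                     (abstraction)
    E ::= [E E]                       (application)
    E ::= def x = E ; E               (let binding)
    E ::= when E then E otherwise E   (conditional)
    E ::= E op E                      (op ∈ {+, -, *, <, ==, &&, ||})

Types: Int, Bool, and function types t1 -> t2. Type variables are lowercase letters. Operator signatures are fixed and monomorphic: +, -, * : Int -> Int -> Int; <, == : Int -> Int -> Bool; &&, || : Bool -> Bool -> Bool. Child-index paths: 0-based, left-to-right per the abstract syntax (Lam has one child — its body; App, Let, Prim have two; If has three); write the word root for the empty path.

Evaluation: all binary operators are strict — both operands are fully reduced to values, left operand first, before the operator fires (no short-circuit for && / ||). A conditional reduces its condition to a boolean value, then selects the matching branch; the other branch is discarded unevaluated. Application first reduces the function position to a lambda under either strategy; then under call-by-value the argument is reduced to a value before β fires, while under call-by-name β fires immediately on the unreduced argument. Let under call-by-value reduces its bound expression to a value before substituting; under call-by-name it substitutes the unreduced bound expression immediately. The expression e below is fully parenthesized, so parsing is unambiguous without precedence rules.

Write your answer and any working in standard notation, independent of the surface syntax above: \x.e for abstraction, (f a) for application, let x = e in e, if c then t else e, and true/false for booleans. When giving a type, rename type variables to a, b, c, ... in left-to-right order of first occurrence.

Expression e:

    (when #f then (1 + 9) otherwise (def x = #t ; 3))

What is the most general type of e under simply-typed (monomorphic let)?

Trace:
  unify Bool ~ Bool
  unify Int ~ Int
  unify Int ~ Int
let x : Bool
  unify Int ~ Int

Answer: Int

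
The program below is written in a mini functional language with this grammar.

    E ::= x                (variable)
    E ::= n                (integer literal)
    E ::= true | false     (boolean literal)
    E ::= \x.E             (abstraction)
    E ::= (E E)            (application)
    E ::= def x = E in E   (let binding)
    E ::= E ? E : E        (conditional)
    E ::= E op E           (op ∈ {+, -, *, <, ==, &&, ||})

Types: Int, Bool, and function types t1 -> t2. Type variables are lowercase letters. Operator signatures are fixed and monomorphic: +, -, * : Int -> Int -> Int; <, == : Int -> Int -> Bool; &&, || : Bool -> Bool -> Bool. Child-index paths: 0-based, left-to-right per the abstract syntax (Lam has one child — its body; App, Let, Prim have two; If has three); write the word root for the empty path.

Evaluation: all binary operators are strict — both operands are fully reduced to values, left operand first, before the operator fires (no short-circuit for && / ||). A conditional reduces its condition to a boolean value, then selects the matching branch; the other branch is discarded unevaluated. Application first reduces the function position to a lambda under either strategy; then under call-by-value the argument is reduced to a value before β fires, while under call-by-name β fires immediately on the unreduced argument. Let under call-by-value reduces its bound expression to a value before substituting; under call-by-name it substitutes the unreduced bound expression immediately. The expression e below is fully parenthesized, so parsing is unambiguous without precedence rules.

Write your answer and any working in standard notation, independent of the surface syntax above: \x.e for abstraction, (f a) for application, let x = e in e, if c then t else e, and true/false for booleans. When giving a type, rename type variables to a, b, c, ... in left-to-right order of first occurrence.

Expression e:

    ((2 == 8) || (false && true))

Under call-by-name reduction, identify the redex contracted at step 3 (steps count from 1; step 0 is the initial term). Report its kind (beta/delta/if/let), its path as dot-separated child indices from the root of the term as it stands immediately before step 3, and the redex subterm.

Answer: delta at root : (false || false)

Derivation:
step 0: ((2 == 8) || (false && true))
step 1: [delta@0] (false || (false && true))
step 2: [delta@1] (false || false)
step 3: [delta@root] false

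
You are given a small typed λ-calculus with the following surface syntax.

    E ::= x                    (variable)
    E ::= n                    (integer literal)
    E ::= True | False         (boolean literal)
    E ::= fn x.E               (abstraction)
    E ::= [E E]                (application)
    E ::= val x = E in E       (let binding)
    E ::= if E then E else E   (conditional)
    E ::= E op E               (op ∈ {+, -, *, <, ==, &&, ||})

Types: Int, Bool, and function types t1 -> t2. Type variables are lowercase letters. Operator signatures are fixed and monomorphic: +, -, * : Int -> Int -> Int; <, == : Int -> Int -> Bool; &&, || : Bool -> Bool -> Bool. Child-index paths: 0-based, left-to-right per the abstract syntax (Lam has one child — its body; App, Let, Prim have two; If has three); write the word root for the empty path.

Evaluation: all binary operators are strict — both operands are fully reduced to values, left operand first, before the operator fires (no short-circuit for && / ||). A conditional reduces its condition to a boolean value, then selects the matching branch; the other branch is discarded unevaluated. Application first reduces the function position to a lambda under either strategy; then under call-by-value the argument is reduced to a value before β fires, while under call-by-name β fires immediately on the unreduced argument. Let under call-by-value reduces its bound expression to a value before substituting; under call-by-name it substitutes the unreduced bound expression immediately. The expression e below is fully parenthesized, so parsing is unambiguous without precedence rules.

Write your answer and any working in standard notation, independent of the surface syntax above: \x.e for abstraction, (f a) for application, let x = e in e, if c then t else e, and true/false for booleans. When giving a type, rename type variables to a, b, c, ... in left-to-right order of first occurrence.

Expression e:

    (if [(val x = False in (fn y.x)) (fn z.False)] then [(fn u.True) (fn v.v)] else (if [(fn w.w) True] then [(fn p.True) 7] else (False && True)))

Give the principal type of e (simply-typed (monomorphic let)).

Answer: Bool

Trace:
let x : Bool
x : Bool
\y._ : a -> Bool
\z._ : b -> Bool
  unify a -> Bool ~ (b -> Bool) -> c
  unify a ~ b -> Bool
  unify Bool ~ c
_ _ : Bool
  unify Bool ~ Bool
\u._ : d -> Bool
v : e
\v._ : e -> e
  unify d -> Bool ~ (e -> e) -> f
  unify d ~ e -> e
  unify Bool ~ f
_ _ : Bool
w : g
\w._ : g -> g
  unify g -> g ~ Bool -> h
  unify g ~ Bool
  unify Bool ~ h
_ _ : Bool
  unify Bool ~ Bool
\p._ : i -> Bool
  unify i -> Bool ~ Int -> j
  unify i ~ Int
  unify Bool ~ j
_ _ : Bool
  unify Bool ~ Bool
  unify Bool ~ Bool
  unify Bool ~ Bool
  unify Bool ~ Bool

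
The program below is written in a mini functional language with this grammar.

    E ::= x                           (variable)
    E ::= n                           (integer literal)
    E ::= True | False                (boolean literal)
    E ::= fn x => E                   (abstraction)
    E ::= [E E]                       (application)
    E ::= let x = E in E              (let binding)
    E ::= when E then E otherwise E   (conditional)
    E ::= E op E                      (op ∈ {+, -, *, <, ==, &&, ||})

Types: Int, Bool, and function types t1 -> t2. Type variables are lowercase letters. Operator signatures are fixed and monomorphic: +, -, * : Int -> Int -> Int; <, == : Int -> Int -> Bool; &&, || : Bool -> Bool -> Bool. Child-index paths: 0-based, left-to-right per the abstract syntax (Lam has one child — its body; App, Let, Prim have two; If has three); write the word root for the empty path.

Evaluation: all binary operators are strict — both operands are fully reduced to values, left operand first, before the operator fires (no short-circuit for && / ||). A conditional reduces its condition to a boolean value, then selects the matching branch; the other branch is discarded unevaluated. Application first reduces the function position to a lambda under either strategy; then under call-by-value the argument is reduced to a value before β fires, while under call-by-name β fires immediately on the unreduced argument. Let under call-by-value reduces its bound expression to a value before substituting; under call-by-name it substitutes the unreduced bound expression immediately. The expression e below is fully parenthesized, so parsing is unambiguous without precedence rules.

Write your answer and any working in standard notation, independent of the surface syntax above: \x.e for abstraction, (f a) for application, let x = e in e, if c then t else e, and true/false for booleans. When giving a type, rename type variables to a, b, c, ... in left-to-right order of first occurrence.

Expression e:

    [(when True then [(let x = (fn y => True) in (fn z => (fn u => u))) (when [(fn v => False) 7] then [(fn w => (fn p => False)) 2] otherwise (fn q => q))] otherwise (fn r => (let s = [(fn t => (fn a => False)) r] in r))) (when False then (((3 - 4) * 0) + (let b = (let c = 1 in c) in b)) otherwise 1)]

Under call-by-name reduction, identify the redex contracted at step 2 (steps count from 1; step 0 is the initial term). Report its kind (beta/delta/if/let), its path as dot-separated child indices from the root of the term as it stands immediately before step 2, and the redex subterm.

Answer: let at 0.0 : (let x = (\y.true) in (\z.(\u.u)))

Trace:
step 0: ((if true then ((let x = (\y.true) in (\z.(\u.u))) (if ((\v.false) 7) then ((\w.(\p.false)) 2) else (\q.q))) else (\r.(let s = ((\t.(\a.false)) r) in r))) (if false then (((3 - 4) * 0) + (let b = (let c = 1 in c) in b)) else 1))
step 1: [if@0] (((let x = (\y.true) in (\z.(\u.u))) (if ((\v.false) 7) then ((\w.(\p.false)) 2) else (\q.q))) (if false then (((3 - 4) * 0) + (let b = (let c = 1 in c) in b)) else 1))
step 2: [let@0.0] (((\z.(\u.u)) (if ((\v.false) 7) then ((\w.(\p.false)) 2) else (\q.q))) (if false then (((3 - 4) * 0) + (let b = (let c = 1 in c) in b)) else 1))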